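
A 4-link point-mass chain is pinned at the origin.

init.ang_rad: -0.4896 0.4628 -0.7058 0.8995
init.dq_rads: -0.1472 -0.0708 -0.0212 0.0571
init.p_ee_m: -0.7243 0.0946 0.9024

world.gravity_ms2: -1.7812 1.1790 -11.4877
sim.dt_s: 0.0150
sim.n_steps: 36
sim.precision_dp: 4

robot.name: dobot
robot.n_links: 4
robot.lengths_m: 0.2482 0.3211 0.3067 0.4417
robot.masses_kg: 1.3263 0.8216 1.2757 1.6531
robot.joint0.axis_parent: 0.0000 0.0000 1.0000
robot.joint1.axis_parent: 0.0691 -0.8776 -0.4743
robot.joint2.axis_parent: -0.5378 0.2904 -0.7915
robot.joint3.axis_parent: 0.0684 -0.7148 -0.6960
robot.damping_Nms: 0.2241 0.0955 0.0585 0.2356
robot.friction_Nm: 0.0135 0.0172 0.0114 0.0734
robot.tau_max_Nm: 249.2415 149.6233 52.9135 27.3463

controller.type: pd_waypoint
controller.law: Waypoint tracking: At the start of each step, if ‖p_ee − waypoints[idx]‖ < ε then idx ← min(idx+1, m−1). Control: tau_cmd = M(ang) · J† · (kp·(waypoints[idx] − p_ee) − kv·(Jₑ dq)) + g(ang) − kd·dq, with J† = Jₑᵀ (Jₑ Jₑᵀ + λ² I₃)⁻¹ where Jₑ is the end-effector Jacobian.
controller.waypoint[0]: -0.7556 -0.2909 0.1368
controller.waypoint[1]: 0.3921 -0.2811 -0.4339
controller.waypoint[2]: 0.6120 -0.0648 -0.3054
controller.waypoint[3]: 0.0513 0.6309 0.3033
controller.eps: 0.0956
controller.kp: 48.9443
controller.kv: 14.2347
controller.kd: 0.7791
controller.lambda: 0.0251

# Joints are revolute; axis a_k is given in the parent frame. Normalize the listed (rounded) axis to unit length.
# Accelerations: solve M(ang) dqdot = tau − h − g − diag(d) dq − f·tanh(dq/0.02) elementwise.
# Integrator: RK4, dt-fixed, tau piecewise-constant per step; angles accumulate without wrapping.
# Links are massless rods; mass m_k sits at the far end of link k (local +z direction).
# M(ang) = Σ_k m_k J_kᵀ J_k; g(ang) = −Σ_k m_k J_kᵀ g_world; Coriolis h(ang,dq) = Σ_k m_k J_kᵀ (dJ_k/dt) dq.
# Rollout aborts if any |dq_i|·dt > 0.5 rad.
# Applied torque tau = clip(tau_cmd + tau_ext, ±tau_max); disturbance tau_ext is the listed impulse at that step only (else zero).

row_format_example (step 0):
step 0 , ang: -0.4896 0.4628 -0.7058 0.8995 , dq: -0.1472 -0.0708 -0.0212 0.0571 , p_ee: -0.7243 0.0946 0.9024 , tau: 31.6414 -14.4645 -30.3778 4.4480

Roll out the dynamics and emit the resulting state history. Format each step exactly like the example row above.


step 1 , ang: -0.4942 0.4581 -0.7152 0.9167 , dq: -0.4463 -0.5497 -1.2270 2.2155 , p_ee: -0.7240 0.0934 0.8986 , tau: 25.3820 -15.3279 -21.9374 0.6203
step 2 , ang: -0.5009 0.4485 -0.7389 0.9588 , dq: -0.4222 -0.7187 -1.8960 3.4050 , p_ee: -0.7245 0.0881 0.8881 , tau: 19.9336 -15.3746 -15.5954 -1.7182
step 3 , ang: -0.5069 0.4377 -0.7710 1.0136 , dq: -0.3415 -0.7088 -2.3621 3.9059 , p_ee: -0.7257 0.0796 0.8731 , tau: 15.2704 -14.9665 -10.4935 -2.9861
step 4 , ang: -0.5112 0.4279 -0.8089 1.0729 , dq: -0.2189 -0.5884 -2.6664 4.0074 , p_ee: -0.7276 0.0686 0.8551 , tau: 11.3442 -14.5189 -6.3385 -3.5902
step 5 , ang: -0.5136 0.4204 -0.8504 1.1320 , dq: -0.0819 -0.4068 -2.8554 3.8817 , p_ee: -0.7299 0.0556 0.8351 , tau: 8.0911 -14.1996 -2.9361 -3.7937
step 6 , ang: -0.5138 0.4159 -0.8940 1.1883 , dq: 0.0514 -0.1961 -2.9616 3.6319 , p_ee: -0.7326 0.0411 0.8136 , tau: 5.4375 -14.0589 -0.1597 -3.7660
step 7 , ang: -0.5121 0.4146 -0.9388 1.2405 , dq: 0.1728 0.0241 -3.0057 3.3206 , p_ee: -0.7355 0.0257 0.7911 , tau: 3.3071 -14.0927 2.0804 -3.6168
step 8 , ang: -0.5086 0.4166 -0.9837 1.2878 , dq: 0.2932 0.2437 -2.9891 2.9941 , p_ee: -0.7385 0.0096 0.7680 , tau: 1.6199 -14.2844 3.8409 -3.4226
step 9 , ang: -0.5034 0.4219 -1.0281 1.3303 , dq: 0.4035 0.4547 -2.9302 2.6679 , p_ee: -0.7414 -0.0067 0.7446 , tau: 0.3097 -14.6040 5.1932 -3.2204
step 10 , ang: -0.4966 0.4302 -1.0714 1.3680 , dq: 0.5020 0.6522 -2.8390 2.3543 , p_ee: -0.7442 -0.0230 0.7209 , tau: -0.6821 -15.0232 6.1926 -3.0362
step 11 , ang: -0.4884 0.4413 -1.1132 1.4011 , dq: 0.5885 0.8331 -2.7233 2.0605 , p_ee: -0.7468 -0.0391 0.6972 , tau: -1.4058 -15.5185 6.8872 -2.8852
step 12 , ang: -0.4791 0.4550 -1.1531 1.4299 , dq: 0.6629 0.9957 -2.5896 1.7899 , p_ee: -0.7492 -0.0548 0.6737 , tau: -1.9047 -16.0705 7.3207 -2.7747
step 13 , ang: -0.4687 0.4710 -1.1909 1.4549 , dq: 0.7256 1.1390 -2.4435 1.5437 , p_ee: -0.7513 -0.0700 0.6504 , tau: -2.2161 -16.6632 7.5321 -2.7067
step 14 , ang: -0.4575 0.4890 -1.2265 1.4763 , dq: 0.7768 1.2628 -2.2897 1.3215 , p_ee: -0.7532 -0.0845 0.6274 , tau: -2.3719 -17.2834 7.5568 -2.6798
step 15 , ang: -0.4457 0.5087 -1.2598 1.4946 , dq: 0.8172 1.3673 -2.1320 1.1225 , p_ee: -0.7547 -0.0984 0.6049 , tau: -2.4001 -17.9196 7.4265 -2.6903
step 16 , ang: -0.4333 0.5299 -1.2906 1.5101 , dq: 0.8476 1.4528 -1.9737 0.9450 , p_ee: -0.7559 -0.1115 0.5829 , tau: -2.3251 -18.5619 7.1701 -2.7333
step 17 , ang: -0.4205 0.5522 -1.3192 1.5230 , dq: 0.8688 1.5204 -1.8173 0.7874 , p_ee: -0.7569 -0.1238 0.5615 , tau: -2.1685 -19.2013 6.8133 -2.8032
step 18 , ang: -0.4075 0.5754 -1.3454 1.5337 , dq: 0.8816 1.5711 -1.6649 0.6480 , p_ee: -0.7576 -0.1354 0.5407 , tau: -1.9491 -19.8295 6.3792 -2.8942
step 19 , ang: -0.3943 0.5992 -1.3694 1.5424 , dq: 0.8872 1.6059 -1.5181 0.5251 , p_ee: -0.7582 -0.1462 0.5205 , tau: -1.6835 -20.4393 5.8881 -3.0009
step 20 , ang: -0.3811 0.6234 -1.3912 1.5494 , dq: 0.8865 1.6264 -1.3779 0.4171 , p_ee: -0.7585 -0.1562 0.5009 , tau: -1.3862 -21.0242 5.3579 -3.1182
step 21 , ang: -0.3679 0.6479 -1.4110 1.5549 , dq: 0.8803 1.6338 -1.2452 0.3225 , p_ee: -0.7587 -0.1655 0.4821 , tau: -1.0695 -21.5786 4.8039 -3.2415
step 22 , ang: -0.3549 0.6723 -1.4288 1.5591 , dq: 0.8696 1.6297 -1.1206 0.2399 , p_ee: -0.7588 -0.1740 0.4639 , tau: -0.7438 -22.0980 4.2391 -3.3667
step 23 , ang: -0.3420 0.6967 -1.4448 1.5621 , dq: 0.8550 1.6153 -1.0043 0.1680 , p_ee: -0.7587 -0.1819 0.4465 , tau: -0.4176 -22.5789 3.6744 -3.4906
step 24 , ang: -0.3294 0.7207 -1.4592 1.5641 , dq: 0.8375 1.5922 -0.8965 0.1057 , p_ee: -0.7586 -0.1892 0.4297 , tau: -0.0977 -23.0189 3.1187 -3.6104
step 25 , ang: -0.3170 0.7444 -1.4720 1.5653 , dq: 0.8175 1.5615 -0.7970 0.0521 , p_ee: -0.7584 -0.1959 0.4136 , tau: 0.2107 -23.4166 2.5789 -3.7242
step 26 , ang: -0.3050 0.7675 -1.4833 1.5657 , dq: 0.7965 1.5240 -0.7050 0.0095 , p_ee: -0.7581 -0.2021 0.3982 , tau: 0.5077 -23.7760 2.0582 -3.8361
step 27 , ang: -0.2932 0.7901 -1.4933 1.5657 , dq: 0.7781 1.4790 -0.6185 -0.0114 , p_ee: -0.7577 -0.2077 0.3835 , tau: 0.8053 -24.1127 1.5545 -3.9636
step 28 , ang: -0.2818 0.8119 -1.5020 1.5654 , dq: 0.7591 1.4293 -0.5392 -0.0243 , p_ee: -0.7573 -0.2129 0.3694 , tau: 1.0846 -24.4095 1.0802 -4.0833
step 29 , ang: -0.2706 0.8329 -1.5096 1.5649 , dq: 0.7384 1.3768 -0.4675 -0.0369 , p_ee: -0.7568 -0.2176 0.3559 , tau: 1.3352 -24.6581 0.6410 -4.1830
step 30 , ang: -0.2597 0.8532 -1.5162 1.5642 , dq: 0.7163 1.3227 -0.4028 -0.0500 , p_ee: -0.7563 -0.2219 0.3431 , tau: 1.5571 -24.8611 0.2369 -4.2631
step 31 , ang: -0.2492 0.8726 -1.5218 1.5634 , dq: 0.6932 1.2675 -0.3446 -0.0630 , p_ee: -0.7558 -0.2259 0.3309 , tau: 1.7529 -25.0229 -0.1336 -4.3264
step 32 , ang: -0.2390 0.8912 -1.5267 1.5623 , dq: 0.6696 1.2118 -0.2923 -0.0750 , p_ee: -0.7552 -0.2296 0.3192 , tau: 1.9255 -25.1483 -0.4723 -4.3758
step 33 , ang: -0.2291 0.9089 -1.5307 1.5611 , dq: 0.6459 1.1561 -0.2455 -0.0857 , p_ee: -0.7546 -0.2330 0.3082 , tau: 2.0775 -25.2417 -0.7810 -4.4136
step 34 , ang: -0.2196 0.9259 -1.5341 1.5597 , dq: 0.6222 1.1007 -0.2036 -0.0948 , p_ee: -0.7540 -0.2361 0.2977 , tau: 2.2111 -25.3071 -1.0616 -4.4417
step 35 , ang: -0.2105 0.9420 -1.5369 1.5583 , dq: 0.5988 1.0460 -0.1662 -0.1023 , p_ee: -0.7535 -0.2390 0.2878 , tau: 2.3285 -25.3481 -1.3160 -4.4615
step 36 , ang: -0.2017 0.9573 -1.5392 1.5567 , dq: 0.5758 0.9923 -0.1329 -0.1083 , p_ee: -0.7529 -0.2417 0.2784


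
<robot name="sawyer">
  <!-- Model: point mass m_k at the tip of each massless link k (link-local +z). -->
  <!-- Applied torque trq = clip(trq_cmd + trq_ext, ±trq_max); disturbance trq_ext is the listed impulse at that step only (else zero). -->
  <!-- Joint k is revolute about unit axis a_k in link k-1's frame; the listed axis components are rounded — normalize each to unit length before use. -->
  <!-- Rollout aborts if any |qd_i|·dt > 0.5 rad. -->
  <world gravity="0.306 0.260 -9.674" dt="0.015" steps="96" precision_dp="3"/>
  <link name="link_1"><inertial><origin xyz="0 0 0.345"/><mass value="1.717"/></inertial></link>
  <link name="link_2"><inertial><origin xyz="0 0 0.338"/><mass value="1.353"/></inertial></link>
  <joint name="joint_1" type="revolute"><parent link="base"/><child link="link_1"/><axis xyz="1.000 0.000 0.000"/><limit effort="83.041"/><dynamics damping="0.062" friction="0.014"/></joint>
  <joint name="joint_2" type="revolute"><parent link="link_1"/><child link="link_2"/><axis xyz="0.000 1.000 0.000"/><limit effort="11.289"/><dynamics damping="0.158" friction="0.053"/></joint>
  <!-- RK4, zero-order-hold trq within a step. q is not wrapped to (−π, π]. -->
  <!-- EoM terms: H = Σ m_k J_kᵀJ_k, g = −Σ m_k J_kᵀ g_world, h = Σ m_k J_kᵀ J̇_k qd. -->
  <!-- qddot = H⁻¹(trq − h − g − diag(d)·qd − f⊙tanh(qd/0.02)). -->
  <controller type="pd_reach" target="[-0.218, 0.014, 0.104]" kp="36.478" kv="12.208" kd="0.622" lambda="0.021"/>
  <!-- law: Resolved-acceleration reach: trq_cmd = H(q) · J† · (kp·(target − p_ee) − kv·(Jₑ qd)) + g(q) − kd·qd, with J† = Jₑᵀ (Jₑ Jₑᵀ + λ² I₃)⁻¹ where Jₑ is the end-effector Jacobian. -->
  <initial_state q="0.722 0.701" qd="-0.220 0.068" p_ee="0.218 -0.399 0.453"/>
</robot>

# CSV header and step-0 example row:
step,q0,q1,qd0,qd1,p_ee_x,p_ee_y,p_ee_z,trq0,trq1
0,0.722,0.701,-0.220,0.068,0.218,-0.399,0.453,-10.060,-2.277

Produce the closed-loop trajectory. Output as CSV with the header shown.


step,q0,q1,qd0,qd1,p_ee_x,p_ee_y,p_ee_z,trq0,trq1
1,0.718,0.702,-0.249,0.063,0.218,-0.397,0.454,-9.751,-2.272
2,0.715,0.703,-0.271,0.060,0.218,-0.395,0.455,-9.491,-2.271
3,0.710,0.704,-0.289,0.058,0.219,-0.393,0.457,-9.269,-2.273
4,0.706,0.705,-0.304,0.056,0.219,-0.391,0.459,-9.078,-2.278
5,0.701,0.705,-0.315,0.055,0.219,-0.389,0.460,-8.912,-2.284
6,0.697,0.706,-0.324,0.054,0.219,-0.386,0.462,-8.766,-2.291
7,0.692,0.707,-0.330,0.053,0.220,-0.384,0.464,-8.637,-2.300
8,0.687,0.708,-0.335,0.052,0.220,-0.381,0.465,-8.521,-2.309
9,0.682,0.709,-0.339,0.052,0.220,-0.379,0.467,-8.416,-2.318
10,0.676,0.709,-0.342,0.052,0.220,-0.377,0.469,-8.319,-2.328
11,0.671,0.710,-0.344,0.051,0.220,-0.374,0.471,-8.230,-2.338
12,0.666,0.711,-0.345,0.051,0.221,-0.371,0.473,-8.146,-2.349
13,0.661,0.712,-0.346,0.051,0.221,-0.369,0.474,-8.067,-2.359
14,0.656,0.713,-0.346,0.051,0.221,-0.366,0.476,-7.992,-2.369
15,0.651,0.713,-0.346,0.051,0.221,-0.364,0.478,-7.920,-2.380
16,0.645,0.714,-0.345,0.051,0.221,-0.361,0.480,-7.850,-2.390
17,0.640,0.715,-0.345,0.051,0.222,-0.359,0.481,-7.782,-2.401
18,0.635,0.716,-0.344,0.051,0.222,-0.356,0.483,-7.716,-2.411
19,0.630,0.716,-0.343,0.051,0.222,-0.353,0.485,-7.651,-2.422
20,0.625,0.717,-0.342,0.051,0.222,-0.351,0.486,-7.588,-2.432
21,0.620,0.718,-0.340,0.051,0.222,-0.348,0.488,-7.525,-2.442
22,0.615,0.719,-0.339,0.051,0.223,-0.346,0.490,-7.463,-2.453
23,0.610,0.719,-0.337,0.052,0.223,-0.343,0.491,-7.402,-2.463
24,0.604,0.720,-0.336,0.052,0.223,-0.340,0.493,-7.341,-2.473
25,0.599,0.721,-0.334,0.052,0.223,-0.338,0.494,-7.281,-2.483
26,0.594,0.722,-0.333,0.052,0.223,-0.335,0.496,-7.221,-2.493
27,0.589,0.723,-0.331,0.052,0.224,-0.333,0.498,-7.162,-2.502
28,0.585,0.723,-0.330,0.053,0.224,-0.330,0.499,-7.103,-2.512
29,0.580,0.724,-0.328,0.053,0.224,-0.328,0.501,-7.044,-2.522
30,0.575,0.725,-0.326,0.053,0.224,-0.325,0.502,-6.986,-2.531
31,0.570,0.726,-0.325,0.054,0.224,-0.323,0.503,-6.928,-2.541
32,0.565,0.726,-0.323,0.054,0.225,-0.320,0.505,-6.870,-2.550
33,0.560,0.727,-0.321,0.054,0.225,-0.317,0.506,-6.812,-2.560
34,0.555,0.728,-0.320,0.055,0.225,-0.315,0.508,-6.754,-2.569
35,0.551,0.729,-0.318,0.055,0.225,-0.312,0.509,-6.697,-2.578
36,0.546,0.730,-0.316,0.055,0.225,-0.310,0.510,-6.640,-2.587
37,0.541,0.731,-0.314,0.056,0.226,-0.307,0.512,-6.583,-2.596
38,0.536,0.731,-0.313,0.056,0.226,-0.305,0.513,-6.526,-2.605
39,0.532,0.732,-0.311,0.057,0.226,-0.302,0.514,-6.469,-2.614
40,0.527,0.733,-0.309,0.057,0.226,-0.300,0.515,-6.413,-2.623
41,0.522,0.734,-0.308,0.058,0.226,-0.297,0.516,-6.357,-2.631
42,0.518,0.735,-0.306,0.058,0.227,-0.295,0.518,-6.301,-2.640
43,0.513,0.736,-0.304,0.059,0.227,-0.292,0.519,-6.245,-2.649
44,0.509,0.737,-0.302,0.060,0.227,-0.290,0.520,-6.190,-2.657
45,0.504,0.738,-0.301,0.060,0.227,-0.287,0.521,-6.134,-2.666
46,0.500,0.738,-0.299,0.061,0.228,-0.285,0.522,-6.079,-2.674
47,0.495,0.739,-0.297,0.062,0.228,-0.283,0.523,-6.024,-2.682
48,0.491,0.740,-0.296,0.062,0.228,-0.280,0.524,-5.969,-2.691
49,0.486,0.741,-0.294,0.063,0.228,-0.278,0.525,-5.915,-2.699
50,0.482,0.742,-0.292,0.064,0.228,-0.275,0.526,-5.860,-2.707
51,0.478,0.743,-0.291,0.065,0.229,-0.273,0.527,-5.806,-2.715
52,0.473,0.744,-0.289,0.066,0.229,-0.271,0.528,-5.752,-2.723
53,0.469,0.745,-0.287,0.067,0.229,-0.268,0.529,-5.698,-2.731
54,0.465,0.746,-0.286,0.067,0.229,-0.266,0.530,-5.645,-2.739
55,0.460,0.747,-0.284,0.068,0.230,-0.263,0.531,-5.591,-2.747
56,0.456,0.748,-0.282,0.069,0.230,-0.261,0.532,-5.538,-2.755
57,0.452,0.749,-0.281,0.071,0.230,-0.259,0.533,-5.485,-2.763
58,0.448,0.750,-0.279,0.072,0.230,-0.256,0.534,-5.432,-2.770
59,0.443,0.751,-0.277,0.073,0.231,-0.254,0.535,-5.380,-2.778
60,0.439,0.752,-0.276,0.074,0.231,-0.252,0.536,-5.328,-2.786
61,0.435,0.754,-0.274,0.075,0.231,-0.249,0.536,-5.276,-2.794
62,0.431,0.755,-0.273,0.076,0.232,-0.247,0.537,-5.224,-2.801
63,0.427,0.756,-0.271,0.078,0.232,-0.245,0.538,-5.172,-2.809
64,0.423,0.757,-0.269,0.079,0.232,-0.242,0.539,-5.121,-2.816
65,0.419,0.758,-0.268,0.081,0.232,-0.240,0.539,-5.069,-2.824
66,0.415,0.759,-0.266,0.082,0.233,-0.238,0.540,-5.018,-2.831
67,0.411,0.761,-0.265,0.084,0.233,-0.236,0.541,-4.968,-2.839
68,0.407,0.762,-0.263,0.085,0.233,-0.233,0.541,-4.917,-2.846
69,0.403,0.763,-0.261,0.087,0.234,-0.231,0.542,-4.867,-2.854
70,0.399,0.765,-0.260,0.088,0.234,-0.229,0.543,-4.817,-2.861
71,0.395,0.766,-0.258,0.090,0.234,-0.227,0.543,-4.767,-2.869
72,0.391,0.767,-0.257,0.092,0.235,-0.224,0.544,-4.717,-2.876
73,0.388,0.769,-0.255,0.094,0.235,-0.222,0.544,-4.668,-2.884
74,0.384,0.770,-0.254,0.096,0.235,-0.220,0.545,-4.618,-2.891
75,0.380,0.772,-0.252,0.098,0.236,-0.218,0.545,-4.569,-2.898
76,0.376,0.773,-0.251,0.100,0.236,-0.216,0.546,-4.521,-2.906
77,0.372,0.775,-0.249,0.102,0.236,-0.213,0.546,-4.472,-2.913
78,0.369,0.776,-0.248,0.104,0.237,-0.211,0.547,-4.424,-2.921
79,0.365,0.778,-0.246,0.106,0.237,-0.209,0.547,-4.375,-2.928
80,0.361,0.779,-0.245,0.108,0.238,-0.207,0.548,-4.328,-2.935
81,0.358,0.781,-0.243,0.111,0.238,-0.205,0.548,-4.280,-2.943
82,0.354,0.783,-0.242,0.113,0.238,-0.203,0.548,-4.232,-2.950
83,0.350,0.784,-0.240,0.116,0.239,-0.201,0.549,-4.185,-2.958
84,0.347,0.786,-0.239,0.118,0.239,-0.198,0.549,-4.138,-2.965
85,0.343,0.788,-0.237,0.121,0.240,-0.196,0.549,-4.091,-2.973
86,0.340,0.790,-0.236,0.124,0.240,-0.194,0.550,-4.045,-2.980
87,0.336,0.792,-0.234,0.127,0.240,-0.192,0.550,-3.998,-2.988
88,0.333,0.793,-0.233,0.130,0.241,-0.190,0.550,-3.952,-2.995
89,0.329,0.795,-0.231,0.133,0.241,-0.188,0.550,-3.906,-3.003
90,0.326,0.797,-0.230,0.136,0.242,-0.186,0.551,-3.861,-3.011
91,0.322,0.800,-0.229,0.139,0.242,-0.184,0.551,-3.815,-3.018
92,0.319,0.802,-0.227,0.142,0.243,-0.182,0.551,-3.770,-3.026
93,0.316,0.804,-0.226,0.146,0.243,-0.180,0.551,-3.725,-3.034
94,0.312,0.806,-0.225,0.149,0.244,-0.178,0.551,-3.680,-3.042
95,0.309,0.808,-0.223,0.153,0.244,-0.176,0.551,-3.635,-3.050
96,0.305,0.811,-0.222,0.157,0.245,-0.174,0.551,,


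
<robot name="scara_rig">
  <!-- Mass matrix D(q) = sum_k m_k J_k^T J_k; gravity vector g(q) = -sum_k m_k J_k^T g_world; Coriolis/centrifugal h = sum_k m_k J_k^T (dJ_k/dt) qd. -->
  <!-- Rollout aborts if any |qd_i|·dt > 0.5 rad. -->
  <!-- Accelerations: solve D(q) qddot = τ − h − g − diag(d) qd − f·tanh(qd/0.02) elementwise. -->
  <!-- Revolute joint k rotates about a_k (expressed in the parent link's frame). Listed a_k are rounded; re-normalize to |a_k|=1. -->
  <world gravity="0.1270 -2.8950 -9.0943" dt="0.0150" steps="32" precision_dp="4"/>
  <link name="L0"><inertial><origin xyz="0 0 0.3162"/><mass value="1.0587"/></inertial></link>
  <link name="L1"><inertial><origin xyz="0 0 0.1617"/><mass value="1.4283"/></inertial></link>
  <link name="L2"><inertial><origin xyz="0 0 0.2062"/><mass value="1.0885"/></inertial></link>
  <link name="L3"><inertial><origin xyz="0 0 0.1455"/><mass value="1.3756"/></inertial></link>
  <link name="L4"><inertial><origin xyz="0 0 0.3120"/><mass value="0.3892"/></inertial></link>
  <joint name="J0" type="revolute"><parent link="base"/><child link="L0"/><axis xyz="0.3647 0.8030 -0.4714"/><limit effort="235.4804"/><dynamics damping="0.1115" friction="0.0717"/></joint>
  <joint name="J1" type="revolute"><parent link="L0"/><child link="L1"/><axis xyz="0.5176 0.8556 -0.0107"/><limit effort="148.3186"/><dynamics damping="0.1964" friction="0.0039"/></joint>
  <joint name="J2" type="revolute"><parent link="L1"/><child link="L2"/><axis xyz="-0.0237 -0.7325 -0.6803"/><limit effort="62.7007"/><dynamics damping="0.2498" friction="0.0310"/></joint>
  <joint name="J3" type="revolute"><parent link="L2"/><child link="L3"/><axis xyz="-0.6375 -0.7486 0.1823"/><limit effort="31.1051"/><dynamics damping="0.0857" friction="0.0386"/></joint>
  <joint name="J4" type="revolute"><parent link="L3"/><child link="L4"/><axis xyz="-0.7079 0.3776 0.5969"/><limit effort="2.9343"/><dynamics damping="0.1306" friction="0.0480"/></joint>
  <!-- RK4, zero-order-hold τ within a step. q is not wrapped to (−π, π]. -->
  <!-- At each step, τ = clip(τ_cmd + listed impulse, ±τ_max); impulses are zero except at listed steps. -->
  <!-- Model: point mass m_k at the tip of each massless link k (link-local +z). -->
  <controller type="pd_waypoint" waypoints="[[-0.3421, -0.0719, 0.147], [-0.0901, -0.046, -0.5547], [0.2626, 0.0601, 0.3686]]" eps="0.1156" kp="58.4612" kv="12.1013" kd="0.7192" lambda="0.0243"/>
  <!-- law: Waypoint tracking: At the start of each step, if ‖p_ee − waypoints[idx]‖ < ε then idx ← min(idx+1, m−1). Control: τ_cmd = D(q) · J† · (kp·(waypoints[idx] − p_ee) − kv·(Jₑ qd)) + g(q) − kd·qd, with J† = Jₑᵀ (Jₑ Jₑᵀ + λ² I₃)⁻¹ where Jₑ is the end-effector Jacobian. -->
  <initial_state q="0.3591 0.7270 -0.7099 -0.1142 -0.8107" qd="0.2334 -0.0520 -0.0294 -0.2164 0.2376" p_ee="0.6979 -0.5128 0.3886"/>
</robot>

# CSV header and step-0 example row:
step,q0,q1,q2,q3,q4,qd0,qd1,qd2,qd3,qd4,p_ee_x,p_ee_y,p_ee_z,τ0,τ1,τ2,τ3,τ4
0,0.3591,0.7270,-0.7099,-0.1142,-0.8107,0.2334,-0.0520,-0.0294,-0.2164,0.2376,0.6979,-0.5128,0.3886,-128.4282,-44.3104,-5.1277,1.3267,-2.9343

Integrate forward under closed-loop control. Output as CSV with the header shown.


step,q0,q1,q2,q3,q4,qd0,qd1,qd2,qd3,qd4,p_ee_x,p_ee_y,p_ee_z,τ0,τ1,τ2,τ3,τ4
1,0.3431,0.7447,-0.7058,-0.1299,-0.8308,-2.3380,2.3595,0.5811,-1.9202,-2.8414,0.6926,-0.5104,0.3841,-104.0219,-38.5195,-4.3810,2.3869,-0.6959
2,0.2944,0.7922,-0.6938,-0.1664,-0.8805,-4.1313,3.9054,1.0163,-2.9920,-3.7463,0.6784,-0.5008,0.3789,-80.1014,-30.2444,-3.9037,2.2974,-0.0228
3,0.2235,0.8574,-0.6772,-0.2160,-0.9378,-5.3051,4.7417,1.1862,-3.6547,-3.8639,0.6603,-0.4839,0.3744,-59.7607,-22.1745,-3.3971,1.7736,-0.0061
4,0.1383,0.9317,-0.6597,-0.2734,-0.9952,-6.0567,5.1274,1.1442,-4.0171,-3.7499,0.6406,-0.4608,0.3712,-43.6065,-15.3167,-2.8070,1.1197,-0.1192
5,0.0437,1.0098,-0.6435,-0.3350,-1.0498,-6.5474,5.2729,1.0049,-4.1889,-3.5104,0.6204,-0.4327,0.3691,-31.3789,-9.9673,-2.1325,0.5020,-0.2730
6,-0.0569,1.0891,-0.6297,-0.3984,-1.1005,-6.8837,5.2967,0.8335,-4.2547,-3.2187,0.6000,-0.4011,0.3676,-22.4463,-6.0706,-1.3880,-0.0028,-0.4204
7,-0.1620,1.1683,-0.6184,-0.4625,-1.1465,-7.1345,5.2595,0.6637,-4.2725,-2.9127,0.5794,-0.3669,0.3661,-16.0978,-3.4326,-0.5885,-0.3702,-0.5462
8,-0.2705,1.2466,-0.6096,-0.5268,-1.1880,-7.3435,5.1872,0.5083,-4.2788,-2.6083,0.5585,-0.3311,0.3644,-11.6730,-1.8279,0.2571,-0.6028,-0.6500
9,-0.3821,1.3237,-0.6029,-0.5912,-1.2249,-7.5384,5.0846,0.3672,-4.2950,-2.3085,0.5370,-0.2943,0.3620,-8.6079,-1.0448,1.1461,-0.7146,-0.7377
10,-0.4966,1.3989,-0.5984,-0.6560,-1.2573,-7.7356,4.9450,0.2328,-4.3323,-2.0096,0.5149,-0.2571,0.3588,-6.4392,-0.8987,2.0797,-0.7237,-0.8166
11,-0.6141,1.4717,-0.5959,-0.7215,-1.2851,-7.9432,4.7547,0.0941,-4.3949,-1.7044,0.4919,-0.2199,0.3548,-4.7931,-1.2298,3.0585,-0.6488,-0.8931
12,-0.7348,1.5411,-0.5955,-0.7882,-1.3083,-8.1630,4.4982,-0.0577,-4.4808,-1.3809,0.4680,-0.1831,0.3500,-3.3773,-1.8955,4.0743,-0.5098,-0.9750
13,-0.8589,1.6061,-0.5976,-0.8563,-1.3263,-8.3905,4.1595,-0.2291,-4.5835,-1.0297,0.4430,-0.1470,0.3446,-1.9603,-2.7556,5.1054,-0.3260,-1.0657
14,-0.9863,1.6652,-0.6026,-0.9259,-1.3391,-8.6075,3.7172,-0.4389,-4.6946,-0.6696,0.4169,-0.1118,0.3388,-0.3401,-3.6284,6.1329,-0.1209,-1.1473
15,-1.1168,1.7168,-0.6109,-0.9972,-1.3463,-8.7938,3.1653,-0.6812,-4.7868,-0.2835,0.3896,-0.0776,0.3328,1.5602,-4.3533,7.1097,0.0706,-1.2303
16,-1.2496,1.7594,-0.6232,-1.0695,-1.3476,-8.9193,2.5039,-0.9499,-4.8411,0.0953,0.3610,-0.0448,0.3269,3.7903,-4.7246,7.9639,0.2186,-1.2851
17,-1.3837,1.7913,-0.6396,-1.1423,-1.3440,-8.9494,1.7478,-1.2329,-4.8389,0.4006,0.3310,-0.0135,0.3215,6.3222,-4.5158,8.6085,0.2885,-1.2533
18,-1.5173,1.8115,-0.6599,-1.2141,-1.3353,-8.8722,0.9387,-1.4639,-4.7129,0.7834,0.2996,0.0162,0.3169,8.8800,-3.8132,9.0220,0.2478,-1.2724
19,-1.6489,1.8193,-0.6833,-1.2834,-1.3213,-8.6628,0.1066,-1.6364,-4.4961,1.0958,0.2666,0.0441,0.3130,11.4476,-2.4664,9.1327,0.1153,-1.2261
20,-1.7763,1.8148,-0.7087,-1.3487,-1.3032,-8.3226,-0.6983,-1.7209,-4.1858,1.3305,0.2320,0.0699,0.3101,13.8587,-0.5692,8.9385,-0.1013,-1.1197
21,-1.8978,1.7987,-0.7345,-1.4088,-1.2823,-7.8691,-1.4310,-1.7051,-3.8056,1.4710,0.1957,0.0934,0.3080,16.0172,1.7215,8.4730,-0.3705,-0.9509
22,-2.0119,1.7725,-0.7594,-1.4628,-1.2599,-7.3329,-2.0551,-1.5913,-3.3860,1.5188,0.1578,0.1144,0.3066,17.8834,4.2051,7.7994,-0.6556,-0.7311
23,-2.1175,1.7379,-0.7820,-1.5104,-1.2374,-6.7505,-2.5490,-1.3964,-2.9590,1.4874,0.1183,0.1328,0.3056,19.4675,6.6918,6.9921,-0.9233,-0.4786
24,-2.2142,1.6968,-0.8011,-1.5517,-1.2158,-6.1561,-2.9057,-1.1456,-2.5508,1.3971,0.0776,0.1483,0.3045,20.8050,9.0316,6.1218,-1.1508,-0.2137
25,-2.3022,1.6515,-0.8163,-1.5871,-1.1958,-5.5774,-3.1310,-0.8668,-2.1794,1.2698,0.0362,0.1609,0.3029,21.9338,11.1245,5.2462,-1.3272,0.0451
26,-2.3817,1.6036,-0.8272,-1.6173,-1.1779,-5.0329,-3.2390,-0.5848,-1.8548,1.1242,-0.0056,0.1705,0.3005,22.8815,12.9157,4.4066,-1.4502,0.2837
27,-2.4533,1.5549,-0.8340,-1.6430,-1.1622,-4.5336,-3.2486,-0.3188,-1.5811,0.9748,-0.0471,0.1770,0.2971,23.6623,14.3851,3.6298,-1.5234,0.4934
28,-2.5179,1.5066,-0.8371,-1.6650,-1.1487,-4.0837,-3.1801,-0.0817,-1.3580,0.8315,-0.0878,0.1807,0.2924,24.2807,15.5367,2.9314,-1.5525,0.6694
29,-2.5761,1.4598,-0.8368,-1.6840,-1.1373,-3.6801,-3.0574,0.1098,-1.1886,0.6886,-0.1269,0.1815,0.2866,24.7549,16.3992,2.3323,-1.5404,0.8191
30,-2.6285,1.4152,-0.8341,-1.7008,-1.1279,-3.3236,-2.8940,0.2650,-1.0584,0.5730,-0.1641,0.1799,0.2795,25.0628,16.9804,1.8256,-1.4997,0.9248
31,-2.6759,1.3731,-0.8292,-1.7159,-1.1200,-3.0107,-2.7032,0.3863,-0.9643,0.4771,-0.1989,0.1760,0.2715,25.2083,17.3227,1.3994,-1.4353,0.9970
32,-2.7190,1.3341,-0.8227,-1.7299,-1.1135,-2.7364,-2.4973,0.4751,-0.9020,0.3967,-0.2311,0.1703,0.2627,,,,,


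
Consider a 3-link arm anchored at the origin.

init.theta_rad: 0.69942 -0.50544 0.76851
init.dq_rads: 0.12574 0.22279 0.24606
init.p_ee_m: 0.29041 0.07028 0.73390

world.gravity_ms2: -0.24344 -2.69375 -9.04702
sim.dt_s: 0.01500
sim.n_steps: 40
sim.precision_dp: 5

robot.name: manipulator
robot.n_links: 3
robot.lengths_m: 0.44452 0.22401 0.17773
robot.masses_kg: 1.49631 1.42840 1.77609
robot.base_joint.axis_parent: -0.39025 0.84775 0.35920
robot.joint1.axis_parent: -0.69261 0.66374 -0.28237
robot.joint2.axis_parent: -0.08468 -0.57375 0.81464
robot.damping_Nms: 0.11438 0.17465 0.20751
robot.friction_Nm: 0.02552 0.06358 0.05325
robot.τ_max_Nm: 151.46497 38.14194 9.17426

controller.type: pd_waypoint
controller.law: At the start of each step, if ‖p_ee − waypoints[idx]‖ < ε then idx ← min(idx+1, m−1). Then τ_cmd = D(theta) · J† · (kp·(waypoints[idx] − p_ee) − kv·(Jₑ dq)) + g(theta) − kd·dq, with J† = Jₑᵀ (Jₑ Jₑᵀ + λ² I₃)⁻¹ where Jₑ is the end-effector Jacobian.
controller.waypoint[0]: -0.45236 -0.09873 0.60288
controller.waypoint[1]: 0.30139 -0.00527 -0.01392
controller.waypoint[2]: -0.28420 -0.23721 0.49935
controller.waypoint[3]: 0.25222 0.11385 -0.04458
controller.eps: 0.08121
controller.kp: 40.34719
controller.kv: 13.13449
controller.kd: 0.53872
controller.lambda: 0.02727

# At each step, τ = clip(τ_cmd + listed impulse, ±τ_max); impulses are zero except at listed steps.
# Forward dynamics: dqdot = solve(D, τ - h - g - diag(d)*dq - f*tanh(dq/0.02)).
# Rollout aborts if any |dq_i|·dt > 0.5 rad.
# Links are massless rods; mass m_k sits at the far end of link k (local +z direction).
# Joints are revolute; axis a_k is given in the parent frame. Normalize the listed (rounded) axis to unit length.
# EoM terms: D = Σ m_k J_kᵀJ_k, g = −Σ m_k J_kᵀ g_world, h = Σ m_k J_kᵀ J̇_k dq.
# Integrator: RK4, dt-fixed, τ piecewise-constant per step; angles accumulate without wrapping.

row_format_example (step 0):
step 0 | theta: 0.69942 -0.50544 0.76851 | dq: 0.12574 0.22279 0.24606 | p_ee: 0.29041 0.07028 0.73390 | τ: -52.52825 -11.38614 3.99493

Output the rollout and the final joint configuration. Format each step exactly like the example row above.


step 1 | theta: 0.69887 -0.49773 0.79895 | dq: -0.20471 0.76624 3.55895 | p_ee: 0.28912 0.07068 0.73357 | τ: -43.38479 -8.60517 1.30507
step 2 | theta: 0.69367 -0.48992 0.83589 | dq: -0.48481 0.30728 1.56734 | p_ee: 0.28468 0.06880 0.73426 | τ: -37.54902 -6.24680 1.90950
step 3 | theta: 0.68455 -0.48373 0.86789 | dq: -0.73332 0.50631 2.62657 | p_ee: 0.27803 0.06514 0.73598 | τ: -31.81898 -4.37799 0.76610
step 4 | theta: 0.67201 -0.47759 0.90011 | dq: -0.93773 0.33150 1.77018 | p_ee: 0.26935 0.06011 0.73842 | τ: -27.55769 -2.80597 0.84197
step 5 | theta: 0.65655 -0.47175 0.92963 | dq: -1.12485 0.44484 2.14671 | p_ee: 0.25903 0.05405 0.74148 | τ: -23.59301 -1.54092 0.23995
step 6 | theta: 0.63853 -0.46563 0.95779 | dq: -1.27841 0.38490 1.67198 | p_ee: 0.24728 0.04721 0.74498 | τ: -20.38781 -0.46996 0.19602
step 7 | theta: 0.61831 -0.45921 0.98386 | dq: -1.41908 0.47241 1.80321 | p_ee: 0.23430 0.03984 0.74879 | τ: -17.42157 0.40899 -0.16734
step 8 | theta: 0.59617 -0.45228 1.00819 | dq: -1.53369 0.46237 1.48752 | p_ee: 0.22025 0.03208 0.75277 | τ: -14.88774 1.16510 -0.22975
step 9 | theta: 0.57240 -0.44480 1.03070 | dq: -1.63749 0.53675 1.52016 | p_ee: 0.20529 0.02410 0.75684 | τ: -12.52080 1.80059 -0.46982
step 10 | theta: 0.54722 -0.43675 1.05146 | dq: -1.72030 0.54684 1.28524 | p_ee: 0.18953 0.01600 0.76089 | τ: -10.42069 2.35947 -0.52632
step 11 | theta: 0.52088 -0.42810 1.07060 | dq: -1.79374 0.60960 1.27648 | p_ee: 0.17310 0.00787 0.76483 | τ: -8.43764 2.84149 -0.69601
step 12 | theta: 0.49356 -0.41890 1.08813 | dq: -1.84979 0.62492 1.09020 | p_ee: 0.15610 -0.00021 0.76859 | τ: -6.63397 3.27564 -0.74277
step 13 | theta: 0.46547 -0.40917 1.10422 | dq: -1.89772 0.67562 1.06504 | p_ee: 0.13862 -0.00818 0.77211 | τ: -4.91816 3.65936 -0.86969
step 14 | theta: 0.43676 -0.39900 1.11885 | dq: -1.93103 0.68870 0.91221 | p_ee: 0.12077 -0.01600 0.77534 | τ: -3.33472 4.01244 -0.90805
step 15 | theta: 0.40761 -0.38840 1.13223 | dq: -1.95745 0.72726 0.88244 | p_ee: 0.10264 -0.02362 0.77823 | τ: -1.82352 4.33072 -1.00777
step 16 | theta: 0.37815 -0.37749 1.14434 | dq: -1.97151 0.73468 0.75486 | p_ee: 0.08430 -0.03102 0.78076 | τ: -0.41900 4.62830 -1.03981
step 17 | theta: 0.34853 -0.36629 1.15538 | dq: -1.97987 0.76175 0.72622 | p_ee: 0.06583 -0.03817 0.78288 | τ: 0.92127 4.90009 -1.12146
step 18 | theta: 0.31886 -0.35491 1.16531 | dq: -1.97783 0.76239 0.61884 | p_ee: 0.04732 -0.04506 0.78459 | τ: 2.16946 5.15667 -1.14883
step 19 | theta: 0.28925 -0.34338 1.17433 | dq: -1.97126 0.77921 0.59408 | p_ee: 0.02882 -0.05166 0.78588 | τ: 3.35768 5.39252 -1.21785
step 20 | theta: 0.25981 -0.33178 1.18243 | dq: -1.95599 0.77328 0.50339 | p_ee: 0.01042 -0.05797 0.78675 | τ: 4.46294 5.61604 -1.24160
step 21 | theta: 0.23062 -0.32015 1.18976 | dq: -1.93731 0.78142 0.48362 | p_ee: -0.00784 -0.06399 0.78719 | τ: 5.51113 5.82167 -1.30123
step 22 | theta: 0.20177 -0.30855 1.19631 | dq: -1.91145 0.76983 0.40696 | p_ee: -0.02589 -0.06971 0.78721 | τ: 6.48298 6.01645 -1.32190
step 23 | theta: 0.17332 -0.29702 1.20224 | dq: -1.88323 0.77102 0.39241 | p_ee: -0.04369 -0.07513 0.78684 | τ: 7.40048 6.19497 -1.37403
step 24 | theta: 0.14534 -0.28562 1.20753 | dq: -1.84917 0.75499 0.32763 | p_ee: -0.06119 -0.08024 0.78609 | τ: 8.24732 6.36344 -1.39185
step 25 | theta: 0.11788 -0.27435 1.21231 | dq: -1.81368 0.75090 0.31800 | p_ee: -0.07835 -0.08507 0.78497 | τ: 9.04291 6.51672 -1.43762
step 26 | theta: 0.09099 -0.26327 1.21656 | dq: -1.77354 0.73174 0.26327 | p_ee: -0.09513 -0.08960 0.78352 | τ: 9.77326 6.66050 -1.45264
step 27 | theta: 0.06470 -0.25237 1.22041 | dq: -1.73280 0.72390 0.25803 | p_ee: -0.11152 -0.09385 0.78176 | τ: 10.45597 6.78996 -1.49274
step 28 | theta: 0.03905 -0.24171 1.22384 | dq: -1.68844 0.70281 0.21181 | p_ee: -0.12747 -0.09783 0.77972 | τ: 11.07891 6.91044 -1.50495
step 29 | theta: 0.01407 -0.23127 1.22695 | dq: -1.64418 0.69255 0.21028 | p_ee: -0.14297 -0.10153 0.77742 | τ: 11.65826 7.01747 -1.53985
step 30 | theta: -0.01023 -0.22108 1.22973 | dq: -1.59717 0.67057 0.17122 | p_ee: -0.15800 -0.10498 0.77489 | τ: 12.18340 7.11610 -1.54928
step 31 | theta: -0.03383 -0.21112 1.23226 | dq: -1.55086 0.65897 0.17272 | p_ee: -0.17256 -0.10819 0.77216 | τ: 12.66930 7.20222 -1.57934
step 32 | theta: -0.05673 -0.20144 1.23452 | dq: -1.50253 0.63694 0.13968 | p_ee: -0.18663 -0.11115 0.76926 | τ: 13.10657 7.28065 -1.58607
step 33 | theta: -0.07890 -0.19199 1.23660 | dq: -1.45537 0.62481 0.14355 | p_ee: -0.20020 -0.11389 0.76621 | τ: 13.50910 7.34759 -1.61164
step 34 | theta: -0.10036 -0.18281 1.23847 | dq: -1.40682 0.60337 0.11555 | p_ee: -0.21329 -0.11641 0.76305 | τ: 13.86848 7.40763 -1.61581
step 35 | theta: -0.12110 -0.17387 1.24021 | dq: -1.35978 0.59131 0.12119 | p_ee: -0.22588 -0.11873 0.75979 | τ: 14.19760 7.45726 -1.63724
step 36 | theta: -0.14113 -0.16518 1.24179 | dq: -1.31185 0.57091 0.09743 | p_ee: -0.23797 -0.12085 0.75645 | τ: 14.48886 7.50086 -1.63908
step 37 | theta: -0.16045 -0.15672 1.24327 | dq: -1.26570 0.55933 0.10430 | p_ee: -0.24958 -0.12279 0.75306 | τ: 14.75417 7.53518 -1.65674
step 38 | theta: -0.17908 -0.14849 1.24462 | dq: -1.21907 0.54024 0.08412 | p_ee: -0.26072 -0.12456 0.74965 | τ: 14.98664 7.56436 -1.65651
step 39 | theta: -0.19702 -0.14049 1.24591 | dq: -1.17439 0.52937 0.09176 | p_ee: -0.27138 -0.12616 0.74621 | τ: 15.19719 7.58538 -1.67077
step 40 | theta: -0.21430 -0.13270 1.24711 | dq: -1.12955 0.51175 0.07465 | p_ee: -0.28159 -0.12761 0.74278
final theta (rad): -0.21430 -0.13270 1.24711


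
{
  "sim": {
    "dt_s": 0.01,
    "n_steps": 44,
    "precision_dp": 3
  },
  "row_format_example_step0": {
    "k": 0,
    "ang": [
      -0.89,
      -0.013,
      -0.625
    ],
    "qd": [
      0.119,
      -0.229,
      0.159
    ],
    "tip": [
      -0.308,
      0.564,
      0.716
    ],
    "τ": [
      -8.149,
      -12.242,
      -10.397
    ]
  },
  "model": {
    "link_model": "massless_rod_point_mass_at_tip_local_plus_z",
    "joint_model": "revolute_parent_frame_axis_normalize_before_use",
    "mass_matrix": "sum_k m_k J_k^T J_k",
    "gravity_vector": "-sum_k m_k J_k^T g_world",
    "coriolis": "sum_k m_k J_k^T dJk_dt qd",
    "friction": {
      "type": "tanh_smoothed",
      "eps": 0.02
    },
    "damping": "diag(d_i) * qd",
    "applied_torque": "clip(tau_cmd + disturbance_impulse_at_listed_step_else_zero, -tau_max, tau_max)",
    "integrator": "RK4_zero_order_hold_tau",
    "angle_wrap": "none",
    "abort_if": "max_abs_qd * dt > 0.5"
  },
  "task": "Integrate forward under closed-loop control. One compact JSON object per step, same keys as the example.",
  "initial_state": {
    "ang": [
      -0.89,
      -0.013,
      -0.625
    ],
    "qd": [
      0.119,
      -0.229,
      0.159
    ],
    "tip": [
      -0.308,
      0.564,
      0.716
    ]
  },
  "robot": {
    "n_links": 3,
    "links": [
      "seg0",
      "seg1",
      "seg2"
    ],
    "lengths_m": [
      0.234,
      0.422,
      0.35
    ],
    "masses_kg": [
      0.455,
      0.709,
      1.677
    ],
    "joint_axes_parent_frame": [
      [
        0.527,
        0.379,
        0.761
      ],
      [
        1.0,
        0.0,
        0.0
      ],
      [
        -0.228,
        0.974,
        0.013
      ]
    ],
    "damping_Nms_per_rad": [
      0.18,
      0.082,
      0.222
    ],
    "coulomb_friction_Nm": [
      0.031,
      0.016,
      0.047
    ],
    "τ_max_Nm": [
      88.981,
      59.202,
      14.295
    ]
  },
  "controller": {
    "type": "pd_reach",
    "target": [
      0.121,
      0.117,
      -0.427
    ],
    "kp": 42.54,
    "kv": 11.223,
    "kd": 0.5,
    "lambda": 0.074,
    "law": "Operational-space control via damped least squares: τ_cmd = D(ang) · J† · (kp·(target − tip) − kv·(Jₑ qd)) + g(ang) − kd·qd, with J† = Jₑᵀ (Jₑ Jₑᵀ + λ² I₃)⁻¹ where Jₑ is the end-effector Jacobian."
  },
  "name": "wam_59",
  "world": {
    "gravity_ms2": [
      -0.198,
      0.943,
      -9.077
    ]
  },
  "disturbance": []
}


{"k":1,"ang":[-0.881,-0.024,-0.635],"qd":[1.58,-1.935,-2.152],"tip":[-0.306,0.564,0.715],"\u03c4":[-6.889,-10.096,-7.898]}
{"k":2,"ang":[-0.861,-0.049,-0.665],"qd":[2.566,-3.16,-3.687],"tip":[-0.304,0.563,0.711],"\u03c4":[-6.106,-8.612,-6.314]}
{"k":3,"ang":[-0.832,-0.086,-0.706],"qd":[3.223,-4.068,-4.646],"tip":[-0.302,0.563,0.704],"\u03c4":[-5.633,-7.525,-5.325]}
{"k":4,"ang":[-0.797,-0.13,-0.756],"qd":[3.654,-4.769,-5.197],"tip":[-0.299,0.562,0.695],"\u03c4":[-5.317,-6.664,-4.701]}
{"k":5,"ang":[-0.759,-0.18,-0.809],"qd":[3.932,-5.334,-5.463],"tip":[-0.296,0.561,0.684],"\u03c4":[-5.048,-5.921,-4.289]}
{"k":6,"ang":[-0.719,-0.236,-0.864],"qd":[4.1,-5.804,-5.529],"tip":[-0.293,0.559,0.671],"\u03c4":[-4.758,-5.232,-3.995]}
{"k":7,"ang":[-0.678,-0.296,-0.919],"qd":[4.183,-6.199,-5.451],"tip":[-0.29,0.558,0.657],"\u03c4":[-4.405,-4.56,-3.769]}
{"k":8,"ang":[-0.636,-0.36,-0.973],"qd":[4.187,-6.52,-5.269],"tip":[-0.287,0.557,0.641],"\u03c4":[-3.961,-3.88,-3.586]}
{"k":9,"ang":[-0.594,-0.426,-1.024],"qd":[4.106,-6.755,-5.018],"tip":[-0.285,0.555,0.624],"\u03c4":[-3.393,-3.172,-3.435]}
{"k":10,"ang":[-0.554,-0.494,-1.073],"qd":[3.917,-6.875,-4.734],"tip":[-0.282,0.554,0.606],"\u03c4":[-2.656,-2.409,-3.309]}
{"k":11,"ang":[-0.516,-0.563,-1.119],"qd":[3.592,-6.843,-4.467],"tip":[-0.281,0.553,0.587],"\u03c4":[-1.685,-1.545,-3.199]}
{"k":12,"ang":[-0.483,-0.631,-1.163],"qd":[3.11,-6.635,-4.273],"tip":[-0.279,0.553,0.566],"\u03c4":[-0.413,-0.509,-3.085]}
{"k":13,"ang":[-0.455,-0.695,-1.205],"qd":[2.486,-6.265,-4.202],"tip":[-0.279,0.552,0.544],"\u03c4":[1.18,0.778,-2.94]}
{"k":14,"ang":[-0.433,-0.756,-1.247],"qd":[1.777,-5.796,-4.263],"tip":[-0.278,0.552,0.522],"\u03c4":[3.009,2.345,-2.749]}
{"k":15,"ang":[-0.419,-0.811,-1.29],"qd":[1.063,-5.308,-4.425],"tip":[-0.278,0.552,0.498],"\u03c4":[4.881,4.111,-2.518]}
{"k":16,"ang":[-0.412,-0.862,-1.336],"qd":[0.4,-4.855,-4.638],"tip":[-0.278,0.551,0.473],"\u03c4":[6.568,5.884,-2.275]}
{"k":17,"ang":[-0.411,-0.908,-1.383],"qd":[-0.188,-4.462,-4.858],"tip":[-0.277,0.549,0.447],"\u03c4":[7.895,7.436,-2.056]}
{"k":18,"ang":[-0.415,-0.951,-1.433],"qd":[-0.687,-4.143,-5.05],"tip":[-0.275,0.547,0.421],"\u03c4":[8.78,8.597,-1.888]}
{"k":19,"ang":[-0.424,-0.991,-1.484],"qd":[-1.111,-3.886,-5.203],"tip":[-0.273,0.544,0.395],"\u03c4":[9.264,9.305,-1.78]}
{"k":20,"ang":[-0.437,-1.029,-1.537],"qd":[-1.459,-3.7,-5.304],"tip":[-0.269,0.54,0.369],"\u03c4":[9.425,9.591,-1.73]}
{"k":21,"ang":[-0.453,-1.065,-1.59],"qd":[-1.733,-3.591,-5.345],"tip":[-0.264,0.536,0.343],"\u03c4":[9.355,9.539,-1.73]}
{"k":22,"ang":[-0.472,-1.101,-1.643],"qd":[-1.943,-3.556,-5.327],"tip":[-0.258,0.53,0.318],"\u03c4":[9.143,9.25,-1.765]}
{"k":23,"ang":[-0.492,-1.137,-1.696],"qd":[-2.098,-3.588,-5.253],"tip":[-0.251,0.524,0.294],"\u03c4":[8.855,8.812,-1.826]}
{"k":24,"ang":[-0.514,-1.173,-1.748],"qd":[-2.21,-3.68,-5.129],"tip":[-0.243,0.518,0.27],"\u03c4":[8.54,8.297,-1.904]}
{"k":25,"ang":[-0.536,-1.211,-1.799],"qd":[-2.29,-3.818,-4.96],"tip":[-0.234,0.511,0.247],"\u03c4":[8.232,7.758,-1.996]}
{"k":26,"ang":[-0.559,-1.25,-1.847],"qd":[-2.35,-3.993,-4.753],"tip":[-0.225,0.504,0.225],"\u03c4":[7.952,7.231,-2.101]}
{"k":27,"ang":[-0.583,-1.291,-1.894],"qd":[-2.396,-4.191,-4.514],"tip":[-0.215,0.496,0.203],"\u03c4":[7.714,6.742,-2.22]}
{"k":28,"ang":[-0.607,-1.334,-1.938],"qd":[-2.435,-4.403,-4.249],"tip":[-0.204,0.488,0.183],"\u03c4":[7.522,6.304,-2.355]}
{"k":29,"ang":[-0.632,-1.379,-1.979],"qd":[-2.472,-4.618,-3.962],"tip":[-0.193,0.48,0.163],"\u03c4":[7.377,5.927,-2.507]}
{"k":30,"ang":[-0.657,-1.426,-2.017],"qd":[-2.511,-4.828,-3.659],"tip":[-0.182,0.472,0.144],"\u03c4":[7.276,5.612,-2.68]}
{"k":31,"ang":[-0.682,-1.475,-2.052],"qd":[-2.554,-5.024,-3.344],"tip":[-0.17,0.464,0.125],"\u03c4":[7.212,5.358,-2.874]}
{"k":32,"ang":[-0.708,-1.526,-2.084],"qd":[-2.601,-5.201,-3.021],"tip":[-0.159,0.457,0.107],"\u03c4":[7.178,5.159,-3.089]}
{"k":33,"ang":[-0.734,-1.579,-2.112],"qd":[-2.653,-5.352,-2.693],"tip":[-0.147,0.449,0.089],"\u03c4":[7.166,5.01,-3.325]}
{"k":34,"ang":[-0.761,-1.633,-2.137],"qd":[-2.71,-5.475,-2.364],"tip":[-0.136,0.441,0.072],"\u03c4":[7.17,4.903,-3.581]}
{"k":35,"ang":[-0.788,-1.689,-2.16],"qd":[-2.77,-5.566,-2.037],"tip":[-0.125,0.433,0.056],"\u03c4":[7.184,4.831,-3.854]}
{"k":36,"ang":[-0.816,-1.745,-2.178],"qd":[-2.832,-5.623,-1.715],"tip":[-0.114,0.426,0.039],"\u03c4":[7.203,4.785,-4.142]}
{"k":37,"ang":[-0.845,-1.801,-2.194],"qd":[-2.895,-5.646,-1.401],"tip":[-0.103,0.418,0.023],"\u03c4":[7.222,4.76,-4.442]}
{"k":38,"ang":[-0.874,-1.857,-2.206],"qd":[-2.956,-5.635,-1.096],"tip":[-0.093,0.411,0.007],"\u03c4":[7.241,4.748,-4.75]}
{"k":39,"ang":[-0.904,-1.913,-2.216],"qd":[-3.014,-5.589,-0.803],"tip":[-0.083,0.403,-0.008],"\u03c4":[7.256,4.745,-5.062]}
{"k":40,"ang":[-0.934,-1.969,-2.223],"qd":[-3.066,-5.511,-0.523],"tip":[-0.073,0.396,-0.024],"\u03c4":[7.266,4.745,-5.374]}
{"k":41,"ang":[-0.965,-2.024,-2.226],"qd":[-3.11,-5.403,-0.258],"tip":[-0.063,0.388,-0.039],"\u03c4":[7.27,4.744,-5.683]}
{"k":42,"ang":[-0.996,-2.077,-2.228],"qd":[-3.144,-5.267,-0.009],"tip":[-0.054,0.381,-0.054],"\u03c4":[7.264,4.738,-5.983]}
{"k":43,"ang":[-1.028,-2.129,-2.227],"qd":[-3.17,-5.106,0.218],"tip":[-0.045,0.373,-0.069],"\u03c4":[7.249,4.726,-6.261]}
{"k":44,"ang":[-1.06,-2.179,-2.223],"qd":[-3.182,-4.922,0.428],"tip":[-0.036,0.365,-0.084]}


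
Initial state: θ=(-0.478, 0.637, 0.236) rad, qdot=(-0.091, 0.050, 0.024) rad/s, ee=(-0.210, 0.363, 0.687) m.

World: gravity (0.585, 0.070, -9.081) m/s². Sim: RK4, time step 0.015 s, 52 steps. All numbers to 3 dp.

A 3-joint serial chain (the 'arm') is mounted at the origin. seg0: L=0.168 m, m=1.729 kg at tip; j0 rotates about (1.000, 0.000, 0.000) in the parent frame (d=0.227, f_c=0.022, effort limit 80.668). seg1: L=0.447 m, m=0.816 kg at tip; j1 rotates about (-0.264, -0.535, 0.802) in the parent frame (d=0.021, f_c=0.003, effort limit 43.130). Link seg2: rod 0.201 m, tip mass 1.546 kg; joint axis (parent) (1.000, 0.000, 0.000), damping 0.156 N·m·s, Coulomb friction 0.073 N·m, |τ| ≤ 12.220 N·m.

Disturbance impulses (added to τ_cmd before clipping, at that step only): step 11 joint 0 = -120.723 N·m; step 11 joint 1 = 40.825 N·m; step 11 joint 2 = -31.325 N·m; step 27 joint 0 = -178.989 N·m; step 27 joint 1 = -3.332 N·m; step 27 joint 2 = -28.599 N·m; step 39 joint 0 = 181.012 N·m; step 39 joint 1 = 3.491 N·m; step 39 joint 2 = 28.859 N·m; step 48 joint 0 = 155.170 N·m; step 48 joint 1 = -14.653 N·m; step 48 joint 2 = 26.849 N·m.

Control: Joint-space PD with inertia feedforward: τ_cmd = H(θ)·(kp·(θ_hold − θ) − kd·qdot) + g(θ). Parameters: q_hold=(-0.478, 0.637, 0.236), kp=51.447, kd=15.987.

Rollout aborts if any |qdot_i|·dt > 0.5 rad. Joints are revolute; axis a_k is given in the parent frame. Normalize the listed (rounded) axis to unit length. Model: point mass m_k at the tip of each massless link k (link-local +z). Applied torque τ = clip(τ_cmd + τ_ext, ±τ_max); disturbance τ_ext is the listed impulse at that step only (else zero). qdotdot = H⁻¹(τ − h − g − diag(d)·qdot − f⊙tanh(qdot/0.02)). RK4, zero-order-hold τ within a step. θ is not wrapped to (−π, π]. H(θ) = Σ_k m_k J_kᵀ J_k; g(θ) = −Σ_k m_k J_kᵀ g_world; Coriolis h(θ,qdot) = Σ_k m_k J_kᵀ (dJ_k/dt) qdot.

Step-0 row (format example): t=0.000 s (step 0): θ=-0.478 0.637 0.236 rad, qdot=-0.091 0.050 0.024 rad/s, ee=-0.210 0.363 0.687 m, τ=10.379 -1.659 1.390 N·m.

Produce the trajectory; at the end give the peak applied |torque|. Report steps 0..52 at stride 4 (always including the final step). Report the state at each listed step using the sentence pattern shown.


t=0.060 s (step 4): θ=-0.481 0.639 0.236 rad, qdot=-0.025 0.013 0.003 rad/s, ee=-0.211 0.365 0.686 m, τ=9.371 -1.559 1.207 N·m.
t=0.120 s (step 8): θ=-0.482 0.639 0.236 rad, qdot=-0.001 0.001 0.005 rad/s, ee=-0.211 0.365 0.685 m, τ=8.939 -1.520 1.126 N·m.
t=0.180 s (step 12): θ=-0.501 0.673 0.302 rad, qdot=-2.526 4.662 8.559 rad/s, ee=-0.215 0.366 0.680 m, τ=30.770 -11.163 4.398 N·m.
t=0.240 s (step 16): θ=-0.577 0.827 0.519 rad, qdot=-0.480 1.031 0.876 rad/s, ee=-0.233 0.375 0.652 m, τ=17.815 -4.129 2.194 N·m.
t=0.300 s (step 20): θ=-0.586 0.848 0.523 rad, qdot=0.064 -0.091 -0.309 rad/s, ee=-0.238 0.378 0.648 m, τ=12.357 -2.184 1.189 N·m.
t=0.360 s (step 24): θ=-0.578 0.832 0.500 rad, qdot=0.202 -0.382 -0.434 rad/s, ee=-0.237 0.377 0.651 m, τ=10.128 -1.516 0.748 N·m.
t=0.420 s (step 28): θ=-0.574 0.809 0.477 rad, qdot=-0.970 -0.201 -0.085 rad/s, ee=-0.234 0.380 0.653 m, τ=31.412 -0.435 3.761 N·m.
t=0.480 s (step 32): θ=-0.602 0.789 0.459 rad, qdot=-0.105 -0.376 -0.372 rad/s, ee=-0.231 0.402 0.643 m, τ=18.352 -0.781 1.937 N·m.
t=0.540 s (step 36): θ=-0.598 0.767 0.438 rad, qdot=0.185 -0.349 -0.321 rad/s, ee=-0.227 0.404 0.644 m, τ=12.688 -0.999 1.136 N·m.
t=0.600 s (step 40): θ=-0.578 0.749 0.426 rad, qdot=1.012 -0.079 0.412 rad/s, ee=-0.223 0.395 0.653 m, τ=-7.029 -1.942 -1.975 N·m.
t=0.660 s (step 44): θ=-0.534 0.737 0.425 rad, qdot=0.484 -0.246 -0.183 rad/s, ee=-0.220 0.367 0.671 m, τ=1.752 -1.465 -0.515 N·m.
t=0.720 s (step 48): θ=-0.514 0.723 0.413 rad, qdot=0.218 -0.218 -0.214 rad/s, ee=-0.217 0.356 0.678 m, τ=80.668 -16.005 12.220 N·m.
t=0.780 s (step 52): θ=-0.456 0.645 0.309 rad, qdot=0.576 -0.806 -0.934 rad/s, ee=-0.205 0.336 0.699 m.
max |τ| (N·m): 80.668
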